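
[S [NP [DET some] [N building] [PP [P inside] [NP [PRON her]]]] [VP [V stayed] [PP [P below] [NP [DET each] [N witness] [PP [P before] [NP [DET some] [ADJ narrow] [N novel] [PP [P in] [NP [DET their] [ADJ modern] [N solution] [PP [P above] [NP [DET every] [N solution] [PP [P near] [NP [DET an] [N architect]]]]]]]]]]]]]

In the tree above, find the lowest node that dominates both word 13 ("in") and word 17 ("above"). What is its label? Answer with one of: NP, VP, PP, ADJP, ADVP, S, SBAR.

PP

Both words fall inside [PP in their modern solution above every solution near an architect] (words 13–22), and no smaller constituent contains them both. Label: PP.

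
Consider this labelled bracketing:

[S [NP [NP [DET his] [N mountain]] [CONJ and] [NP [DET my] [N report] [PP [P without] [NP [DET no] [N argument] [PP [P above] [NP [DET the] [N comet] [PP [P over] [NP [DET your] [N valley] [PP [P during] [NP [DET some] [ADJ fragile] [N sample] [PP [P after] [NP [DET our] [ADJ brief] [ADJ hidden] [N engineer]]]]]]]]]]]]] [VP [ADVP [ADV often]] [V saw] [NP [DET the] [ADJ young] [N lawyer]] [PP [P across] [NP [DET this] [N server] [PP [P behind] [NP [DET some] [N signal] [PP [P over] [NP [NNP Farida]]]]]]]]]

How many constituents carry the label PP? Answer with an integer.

Scanning left to right, an opening `[PP` appears at word positions 6, 9, 12, 15, 19, 29, 32, 35 — 8 in total.

8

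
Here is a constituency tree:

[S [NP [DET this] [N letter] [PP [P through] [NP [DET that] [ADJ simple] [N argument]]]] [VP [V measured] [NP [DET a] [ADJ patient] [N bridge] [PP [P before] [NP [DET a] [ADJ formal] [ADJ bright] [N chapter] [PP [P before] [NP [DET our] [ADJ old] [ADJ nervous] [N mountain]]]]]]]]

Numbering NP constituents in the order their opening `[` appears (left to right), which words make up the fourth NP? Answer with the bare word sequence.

a formal bright chapter before our old nervous mountain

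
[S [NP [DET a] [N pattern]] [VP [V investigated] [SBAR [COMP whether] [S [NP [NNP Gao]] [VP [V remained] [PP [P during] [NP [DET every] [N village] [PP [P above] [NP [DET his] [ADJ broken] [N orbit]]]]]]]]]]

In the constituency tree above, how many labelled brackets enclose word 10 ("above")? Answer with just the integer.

9

Counting open brackets not yet closed at "above": [S [VP [SBAR [S [VP [PP [NP [PP [P = 9.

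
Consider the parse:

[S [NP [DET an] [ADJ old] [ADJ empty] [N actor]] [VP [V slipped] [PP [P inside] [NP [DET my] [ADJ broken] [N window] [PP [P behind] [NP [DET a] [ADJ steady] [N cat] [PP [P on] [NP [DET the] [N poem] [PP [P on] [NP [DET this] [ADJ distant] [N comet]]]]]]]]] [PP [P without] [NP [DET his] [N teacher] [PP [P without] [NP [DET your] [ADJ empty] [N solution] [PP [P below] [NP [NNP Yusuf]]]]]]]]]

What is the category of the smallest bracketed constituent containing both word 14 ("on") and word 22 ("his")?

The smallest bracket enclosing both words is [VP slipped inside my broken window behind a steady cat on the poem on this distant comet without his teacher without your empty solution below Yusuf], so the label is VP.

VP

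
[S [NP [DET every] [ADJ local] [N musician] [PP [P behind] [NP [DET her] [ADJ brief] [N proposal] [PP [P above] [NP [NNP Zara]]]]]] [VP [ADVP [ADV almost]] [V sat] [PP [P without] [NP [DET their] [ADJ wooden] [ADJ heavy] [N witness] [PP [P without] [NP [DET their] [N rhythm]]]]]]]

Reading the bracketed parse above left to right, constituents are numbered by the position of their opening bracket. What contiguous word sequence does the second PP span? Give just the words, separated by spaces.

above Zara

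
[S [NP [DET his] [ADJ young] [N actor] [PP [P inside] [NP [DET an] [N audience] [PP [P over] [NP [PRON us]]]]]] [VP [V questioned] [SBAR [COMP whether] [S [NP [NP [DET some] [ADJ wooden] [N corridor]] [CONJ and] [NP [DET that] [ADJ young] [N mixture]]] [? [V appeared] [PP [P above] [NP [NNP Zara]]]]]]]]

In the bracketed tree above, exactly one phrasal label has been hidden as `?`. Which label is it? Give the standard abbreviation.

Looking at what the `?` directly dominates — V 'appeared', PP — this is a verb phrase (VP).

VP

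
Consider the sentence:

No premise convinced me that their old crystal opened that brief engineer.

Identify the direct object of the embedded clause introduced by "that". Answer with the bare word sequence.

"opened" heads the VP of the embedded clause introduced by "that", and "that brief engineer" is its direct object.

that brief engineer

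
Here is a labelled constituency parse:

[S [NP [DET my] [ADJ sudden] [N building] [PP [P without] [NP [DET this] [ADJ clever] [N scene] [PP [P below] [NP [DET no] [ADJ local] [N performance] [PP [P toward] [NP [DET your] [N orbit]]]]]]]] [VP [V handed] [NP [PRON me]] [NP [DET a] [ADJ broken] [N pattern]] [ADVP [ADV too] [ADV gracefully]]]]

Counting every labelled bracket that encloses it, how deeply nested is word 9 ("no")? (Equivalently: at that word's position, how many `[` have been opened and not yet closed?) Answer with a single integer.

The word sits inside DET, which is inside NP, inside PP, inside NP, inside PP, inside NP, inside S — 7 brackets in all.

7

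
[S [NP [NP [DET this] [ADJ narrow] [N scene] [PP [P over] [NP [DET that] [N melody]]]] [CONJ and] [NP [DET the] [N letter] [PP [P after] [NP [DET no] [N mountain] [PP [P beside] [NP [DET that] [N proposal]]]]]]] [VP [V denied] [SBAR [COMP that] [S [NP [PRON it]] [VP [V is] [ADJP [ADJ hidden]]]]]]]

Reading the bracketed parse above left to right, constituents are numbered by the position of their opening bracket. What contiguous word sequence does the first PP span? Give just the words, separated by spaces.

over that melody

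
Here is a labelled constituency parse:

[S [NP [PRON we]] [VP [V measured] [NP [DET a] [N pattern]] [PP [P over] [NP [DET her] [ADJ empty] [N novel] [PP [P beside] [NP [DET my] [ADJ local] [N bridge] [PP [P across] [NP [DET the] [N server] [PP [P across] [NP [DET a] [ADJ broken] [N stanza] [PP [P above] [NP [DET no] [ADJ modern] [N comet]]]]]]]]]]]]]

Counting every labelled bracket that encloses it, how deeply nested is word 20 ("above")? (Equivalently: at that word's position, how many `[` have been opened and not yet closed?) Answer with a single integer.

12

The word sits inside P, which is inside PP, inside NP, inside PP, inside NP, inside PP, inside NP, inside PP, inside NP, inside PP, inside VP, inside S — 12 brackets in all.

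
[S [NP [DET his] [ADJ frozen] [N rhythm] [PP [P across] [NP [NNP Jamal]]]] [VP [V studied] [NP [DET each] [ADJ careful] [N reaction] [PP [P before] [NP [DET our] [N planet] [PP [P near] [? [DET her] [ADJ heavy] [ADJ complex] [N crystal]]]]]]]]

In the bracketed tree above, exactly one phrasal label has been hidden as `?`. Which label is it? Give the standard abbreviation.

NP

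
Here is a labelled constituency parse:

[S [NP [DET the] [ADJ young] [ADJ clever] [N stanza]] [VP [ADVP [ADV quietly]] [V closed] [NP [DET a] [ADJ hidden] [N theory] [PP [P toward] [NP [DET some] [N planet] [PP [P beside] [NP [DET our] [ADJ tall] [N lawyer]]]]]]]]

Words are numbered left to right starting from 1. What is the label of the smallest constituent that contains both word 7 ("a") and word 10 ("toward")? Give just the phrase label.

Word 7 lies under S → VP → NP → DET; word 10 lies under S → VP → NP → PP → P. The lowest shared node is the NP.

NP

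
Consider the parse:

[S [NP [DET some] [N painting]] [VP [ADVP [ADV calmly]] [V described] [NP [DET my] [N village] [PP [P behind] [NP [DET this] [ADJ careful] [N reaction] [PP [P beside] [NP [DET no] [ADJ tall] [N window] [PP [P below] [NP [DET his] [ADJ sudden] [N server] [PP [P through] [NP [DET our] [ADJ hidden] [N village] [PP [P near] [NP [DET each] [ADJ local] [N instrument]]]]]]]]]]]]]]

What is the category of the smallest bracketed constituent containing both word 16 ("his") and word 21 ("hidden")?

Both words fall inside [NP his sudden server through our hidden village near each local instrument] (words 16–26), and no smaller constituent contains them both. Label: NP.

NP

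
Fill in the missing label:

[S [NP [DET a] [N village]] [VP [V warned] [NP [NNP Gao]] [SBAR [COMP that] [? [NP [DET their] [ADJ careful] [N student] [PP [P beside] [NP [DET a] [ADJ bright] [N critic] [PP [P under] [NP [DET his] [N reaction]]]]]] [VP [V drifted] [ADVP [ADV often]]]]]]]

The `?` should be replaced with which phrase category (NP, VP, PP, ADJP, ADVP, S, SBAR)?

A constituent whose immediate children are NP, VP is a clause: S.

S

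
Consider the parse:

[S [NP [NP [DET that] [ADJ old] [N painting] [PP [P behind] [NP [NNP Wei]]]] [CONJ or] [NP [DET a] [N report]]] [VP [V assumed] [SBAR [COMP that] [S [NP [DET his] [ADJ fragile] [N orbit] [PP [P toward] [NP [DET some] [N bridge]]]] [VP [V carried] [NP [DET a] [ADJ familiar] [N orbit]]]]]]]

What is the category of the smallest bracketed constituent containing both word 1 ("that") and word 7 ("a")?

NP

Word 1 lies under S → NP → NP → DET; word 7 lies under S → NP → NP → DET. The lowest shared node is the NP.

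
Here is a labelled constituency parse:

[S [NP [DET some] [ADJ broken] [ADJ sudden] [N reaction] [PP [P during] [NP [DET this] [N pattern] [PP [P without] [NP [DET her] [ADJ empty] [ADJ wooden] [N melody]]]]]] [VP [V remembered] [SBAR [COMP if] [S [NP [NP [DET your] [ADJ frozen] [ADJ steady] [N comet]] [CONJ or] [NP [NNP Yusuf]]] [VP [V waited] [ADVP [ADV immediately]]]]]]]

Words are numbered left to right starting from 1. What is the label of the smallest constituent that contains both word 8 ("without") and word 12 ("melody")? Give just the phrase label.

Word 8 lies under S → NP → PP → NP → PP → P; word 12 lies under S → NP → PP → NP → PP → NP → N. The lowest shared node is the PP.

PP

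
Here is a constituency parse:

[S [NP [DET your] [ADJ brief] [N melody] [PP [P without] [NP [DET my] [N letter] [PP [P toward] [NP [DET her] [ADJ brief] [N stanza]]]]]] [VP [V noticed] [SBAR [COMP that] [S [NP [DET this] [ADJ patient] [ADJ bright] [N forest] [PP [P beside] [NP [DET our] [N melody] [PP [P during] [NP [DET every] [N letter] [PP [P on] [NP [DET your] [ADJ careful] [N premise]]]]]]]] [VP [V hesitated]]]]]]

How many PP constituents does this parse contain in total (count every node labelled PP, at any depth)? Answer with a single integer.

Scanning left to right, an opening `[PP` appears at word positions 4, 7, 17, 20, 23 — 5 in total.

5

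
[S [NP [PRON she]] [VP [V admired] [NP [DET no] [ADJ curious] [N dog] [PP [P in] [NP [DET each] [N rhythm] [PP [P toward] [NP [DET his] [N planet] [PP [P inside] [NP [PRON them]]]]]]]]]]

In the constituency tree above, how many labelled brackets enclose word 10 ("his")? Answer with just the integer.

8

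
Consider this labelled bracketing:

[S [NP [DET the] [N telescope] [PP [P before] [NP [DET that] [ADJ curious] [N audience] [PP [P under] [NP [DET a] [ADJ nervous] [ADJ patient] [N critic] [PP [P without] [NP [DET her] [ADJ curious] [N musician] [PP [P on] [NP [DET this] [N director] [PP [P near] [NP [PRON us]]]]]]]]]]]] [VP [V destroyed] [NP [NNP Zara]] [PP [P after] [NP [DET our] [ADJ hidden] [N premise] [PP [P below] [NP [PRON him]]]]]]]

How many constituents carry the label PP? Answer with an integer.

7

Listing each PP by its span: [PP before that curious audience under a nervous patient critic without her curious musician on this director near us]; [PP under a nervous patient critic without her curious musician on this director near us]; [PP without her curious musician on this director near us]; [PP on this director near us]; [PP near us]; [PP after our hidden premise below him] … — that makes 7.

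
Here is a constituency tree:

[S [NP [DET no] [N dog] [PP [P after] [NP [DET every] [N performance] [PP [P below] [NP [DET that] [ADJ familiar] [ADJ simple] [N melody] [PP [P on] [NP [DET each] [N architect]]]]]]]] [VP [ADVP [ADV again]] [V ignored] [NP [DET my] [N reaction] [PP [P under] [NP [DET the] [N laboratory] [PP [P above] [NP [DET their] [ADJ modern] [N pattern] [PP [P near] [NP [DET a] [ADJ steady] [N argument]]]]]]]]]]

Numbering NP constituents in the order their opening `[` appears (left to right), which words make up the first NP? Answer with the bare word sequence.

no dog after every performance below that familiar simple melody on each architect

The NP opening brackets appear, in order, over: "no dog after every performance below that familiar simple melody on each architect"; "every performance below that familiar simple melody on each architect"; "that familiar simple melody on each architect"; "each architect"; "my reaction under the laboratory above their modern pattern near a steady argument"; "the laboratory above their modern pattern near a steady argument"; "their modern pattern near a steady argument"; "a steady argument". The first one spans "no dog after every performance below that familiar simple melody on each architect".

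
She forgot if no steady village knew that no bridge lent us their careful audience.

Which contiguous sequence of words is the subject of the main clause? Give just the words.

In the main clause the verb is "forgot"; the NP preceding it, "she", is the subject.

she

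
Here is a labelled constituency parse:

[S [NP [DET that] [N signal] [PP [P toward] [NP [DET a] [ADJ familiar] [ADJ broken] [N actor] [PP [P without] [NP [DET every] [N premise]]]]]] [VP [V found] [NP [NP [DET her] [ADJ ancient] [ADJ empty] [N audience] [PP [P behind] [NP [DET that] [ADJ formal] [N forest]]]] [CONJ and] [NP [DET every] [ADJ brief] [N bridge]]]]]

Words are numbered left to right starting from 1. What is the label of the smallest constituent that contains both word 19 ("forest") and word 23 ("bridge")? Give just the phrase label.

NP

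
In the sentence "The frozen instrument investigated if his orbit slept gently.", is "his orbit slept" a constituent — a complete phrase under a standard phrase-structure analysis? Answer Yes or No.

The smallest constituent containing the whole sequence is the clause [S his orbit slept gently], but the sequence is only part of it — it straddles the boundary between noun phrase "his orbit" and verb phrase "slept gently".

No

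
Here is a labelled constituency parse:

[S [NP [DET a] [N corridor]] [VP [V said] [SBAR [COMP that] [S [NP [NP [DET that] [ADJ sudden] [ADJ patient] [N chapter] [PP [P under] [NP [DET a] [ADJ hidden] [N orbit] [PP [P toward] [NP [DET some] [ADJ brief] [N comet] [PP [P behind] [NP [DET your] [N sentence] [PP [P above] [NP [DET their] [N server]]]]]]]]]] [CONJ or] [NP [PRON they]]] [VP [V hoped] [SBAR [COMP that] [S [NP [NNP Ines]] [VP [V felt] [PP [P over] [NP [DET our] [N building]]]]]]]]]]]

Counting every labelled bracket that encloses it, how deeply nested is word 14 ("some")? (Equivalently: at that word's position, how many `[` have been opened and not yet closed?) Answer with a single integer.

11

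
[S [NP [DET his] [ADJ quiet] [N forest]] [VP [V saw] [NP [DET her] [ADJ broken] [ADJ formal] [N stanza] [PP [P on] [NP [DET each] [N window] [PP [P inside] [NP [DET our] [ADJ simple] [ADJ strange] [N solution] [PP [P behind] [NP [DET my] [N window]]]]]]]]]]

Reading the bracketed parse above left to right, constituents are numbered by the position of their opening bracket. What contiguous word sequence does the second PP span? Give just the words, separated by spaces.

Opening `[PP` markers occur at word positions 9, 12, 17; the second of these opens the constituent [PP inside our simple strange solution behind my window].

inside our simple strange solution behind my window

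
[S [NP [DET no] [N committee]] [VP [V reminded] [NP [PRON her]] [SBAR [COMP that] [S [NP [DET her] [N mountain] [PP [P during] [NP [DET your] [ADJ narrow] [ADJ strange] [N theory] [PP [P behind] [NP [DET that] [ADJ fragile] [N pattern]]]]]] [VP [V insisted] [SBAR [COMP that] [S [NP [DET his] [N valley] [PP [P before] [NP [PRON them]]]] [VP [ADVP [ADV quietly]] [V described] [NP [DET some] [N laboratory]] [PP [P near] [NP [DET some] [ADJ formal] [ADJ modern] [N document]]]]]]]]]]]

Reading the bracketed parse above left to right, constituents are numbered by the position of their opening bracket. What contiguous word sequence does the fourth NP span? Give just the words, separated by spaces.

your narrow strange theory behind that fragile pattern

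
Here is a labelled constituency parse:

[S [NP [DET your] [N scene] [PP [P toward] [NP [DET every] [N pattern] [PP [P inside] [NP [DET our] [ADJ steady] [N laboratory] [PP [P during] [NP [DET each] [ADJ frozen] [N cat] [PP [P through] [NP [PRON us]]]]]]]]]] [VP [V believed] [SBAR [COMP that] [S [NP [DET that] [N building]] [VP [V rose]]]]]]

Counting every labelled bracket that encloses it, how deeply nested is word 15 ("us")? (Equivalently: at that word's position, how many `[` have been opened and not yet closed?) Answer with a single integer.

11

Path from the root down to the word: S → NP → PP → NP → PP → NP → PP → NP → PP → NP → PRON. That is 11 enclosing brackets.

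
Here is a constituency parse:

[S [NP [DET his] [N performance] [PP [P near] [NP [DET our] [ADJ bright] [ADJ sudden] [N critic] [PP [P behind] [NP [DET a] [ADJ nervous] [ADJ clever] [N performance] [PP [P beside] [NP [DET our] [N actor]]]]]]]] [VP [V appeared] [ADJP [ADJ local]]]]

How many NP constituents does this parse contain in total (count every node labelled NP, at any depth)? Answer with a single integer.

The NP constituents are: [NP his performance near our bright sudden critic behind a nervous clever performance beside our actor]; [NP our bright sudden critic behind a nervous clever performance beside our actor]; [NP a nervous clever performance beside our actor]; [NP our actor]. Total: 4.

4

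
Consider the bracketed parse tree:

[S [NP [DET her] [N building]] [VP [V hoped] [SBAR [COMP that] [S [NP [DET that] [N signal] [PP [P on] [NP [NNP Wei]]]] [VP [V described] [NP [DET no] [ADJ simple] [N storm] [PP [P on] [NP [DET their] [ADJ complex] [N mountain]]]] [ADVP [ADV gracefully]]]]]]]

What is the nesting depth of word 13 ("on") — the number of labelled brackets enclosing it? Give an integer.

The word sits inside P, which is inside PP, inside NP, inside VP, inside S, inside SBAR, inside VP, inside S — 8 brackets in all.

8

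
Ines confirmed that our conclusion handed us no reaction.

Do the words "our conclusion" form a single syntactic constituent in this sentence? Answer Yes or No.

Yes

These words form the whole noun phrase headed by "conclusion", so yes — one constituent.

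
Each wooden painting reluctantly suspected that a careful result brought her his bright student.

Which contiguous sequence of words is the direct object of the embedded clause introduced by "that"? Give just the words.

"brought" heads the VP of the embedded clause introduced by "that", and "his bright student" is its direct object.

his bright student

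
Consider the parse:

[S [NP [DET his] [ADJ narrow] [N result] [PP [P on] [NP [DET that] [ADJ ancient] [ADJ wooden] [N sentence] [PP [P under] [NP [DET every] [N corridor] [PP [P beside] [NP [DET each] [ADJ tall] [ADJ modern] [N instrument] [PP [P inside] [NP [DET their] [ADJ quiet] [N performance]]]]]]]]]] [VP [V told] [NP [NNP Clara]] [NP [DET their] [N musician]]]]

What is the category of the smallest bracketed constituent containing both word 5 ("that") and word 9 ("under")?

NP

The smallest bracket enclosing both words is [NP that ancient wooden sentence under every corridor beside each tall modern instrument inside their quiet performance], so the label is NP.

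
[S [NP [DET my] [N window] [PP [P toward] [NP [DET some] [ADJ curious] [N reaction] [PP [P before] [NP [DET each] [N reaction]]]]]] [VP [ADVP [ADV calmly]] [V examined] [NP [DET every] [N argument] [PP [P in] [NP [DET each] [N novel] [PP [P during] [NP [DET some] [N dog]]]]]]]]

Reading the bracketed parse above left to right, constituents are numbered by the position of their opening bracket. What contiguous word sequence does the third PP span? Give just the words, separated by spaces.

in each novel during some dog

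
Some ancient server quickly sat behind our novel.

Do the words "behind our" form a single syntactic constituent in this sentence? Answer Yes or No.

"behind" belongs to the preposition "behind" while "our" belongs to the noun phrase "our novel"; a span that runs across that boundary is not a single phrase.

No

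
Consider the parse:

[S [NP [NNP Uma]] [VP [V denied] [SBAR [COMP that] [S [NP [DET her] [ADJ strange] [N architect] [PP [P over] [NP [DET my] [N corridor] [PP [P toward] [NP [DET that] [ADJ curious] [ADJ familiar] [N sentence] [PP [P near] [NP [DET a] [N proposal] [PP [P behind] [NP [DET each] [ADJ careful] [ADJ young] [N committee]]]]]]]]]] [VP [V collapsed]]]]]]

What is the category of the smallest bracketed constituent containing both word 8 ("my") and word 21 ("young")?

NP

Word 8 lies under S → VP → SBAR → S → NP → PP → NP → DET; word 21 lies under S → VP → SBAR → S → NP → PP → NP → PP → NP → PP → NP → PP → NP → ADJ. The lowest shared node is the NP.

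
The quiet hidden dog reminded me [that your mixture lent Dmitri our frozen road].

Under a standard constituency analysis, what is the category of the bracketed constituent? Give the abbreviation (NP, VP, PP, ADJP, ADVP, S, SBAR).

SBAR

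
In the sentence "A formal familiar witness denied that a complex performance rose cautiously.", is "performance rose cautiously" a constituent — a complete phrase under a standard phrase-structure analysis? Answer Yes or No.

No

The sequence begins inside the noun phrase "a complex performance" and ends inside the verb phrase "rose cautiously"; it crosses a phrase boundary, so no single node in the tree spans exactly those words.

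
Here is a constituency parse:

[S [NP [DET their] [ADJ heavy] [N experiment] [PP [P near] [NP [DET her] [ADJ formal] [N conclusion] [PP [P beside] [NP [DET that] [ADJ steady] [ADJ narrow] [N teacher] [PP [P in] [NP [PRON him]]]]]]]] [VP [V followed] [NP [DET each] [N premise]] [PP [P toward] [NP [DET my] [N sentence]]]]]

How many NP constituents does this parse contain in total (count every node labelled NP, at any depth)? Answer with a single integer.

6

Scanning left to right, an opening `[NP` appears at word positions 1, 5, 9, 14, 16, 19 — 6 in total.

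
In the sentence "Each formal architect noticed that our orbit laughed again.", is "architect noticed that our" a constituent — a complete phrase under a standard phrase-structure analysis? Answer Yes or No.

No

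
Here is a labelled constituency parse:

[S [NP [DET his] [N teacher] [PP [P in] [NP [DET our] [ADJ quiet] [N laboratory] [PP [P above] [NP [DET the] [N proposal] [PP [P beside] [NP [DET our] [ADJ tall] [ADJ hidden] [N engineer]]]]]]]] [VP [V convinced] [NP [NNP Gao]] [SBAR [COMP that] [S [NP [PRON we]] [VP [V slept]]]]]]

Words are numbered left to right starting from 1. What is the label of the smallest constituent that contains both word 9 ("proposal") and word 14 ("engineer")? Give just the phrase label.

Word 9 lies under S → NP → PP → NP → PP → NP → N; word 14 lies under S → NP → PP → NP → PP → NP → PP → NP → N. The lowest shared node is the NP.

NP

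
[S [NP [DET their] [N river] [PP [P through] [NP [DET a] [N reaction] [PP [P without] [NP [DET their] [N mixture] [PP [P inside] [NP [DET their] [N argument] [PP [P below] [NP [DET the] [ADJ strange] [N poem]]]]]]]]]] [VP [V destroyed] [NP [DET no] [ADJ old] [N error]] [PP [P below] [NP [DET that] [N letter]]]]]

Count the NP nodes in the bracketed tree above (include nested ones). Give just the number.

Listing each NP by its span: [NP their river through a reaction without their mixture inside their argument below the strange poem]; [NP a reaction without their mixture inside their argument below the strange poem]; [NP their mixture inside their argument below the strange poem]; [NP their argument below the strange poem]; [NP the strange poem]; [NP no old error] … — that makes 7.

7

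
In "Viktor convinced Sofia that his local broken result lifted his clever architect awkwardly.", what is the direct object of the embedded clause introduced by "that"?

his clever architect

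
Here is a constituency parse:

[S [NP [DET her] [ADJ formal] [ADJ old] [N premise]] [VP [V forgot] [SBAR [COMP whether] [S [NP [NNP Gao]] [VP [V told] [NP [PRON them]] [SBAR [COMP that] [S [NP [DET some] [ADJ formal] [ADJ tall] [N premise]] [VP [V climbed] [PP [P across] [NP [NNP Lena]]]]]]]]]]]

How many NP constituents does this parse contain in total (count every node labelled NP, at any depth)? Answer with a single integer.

The NP constituents are: [NP her formal old premise]; [NP Gao]; [NP them]; [NP some formal tall premise]; [NP Lena]. Total: 5.

5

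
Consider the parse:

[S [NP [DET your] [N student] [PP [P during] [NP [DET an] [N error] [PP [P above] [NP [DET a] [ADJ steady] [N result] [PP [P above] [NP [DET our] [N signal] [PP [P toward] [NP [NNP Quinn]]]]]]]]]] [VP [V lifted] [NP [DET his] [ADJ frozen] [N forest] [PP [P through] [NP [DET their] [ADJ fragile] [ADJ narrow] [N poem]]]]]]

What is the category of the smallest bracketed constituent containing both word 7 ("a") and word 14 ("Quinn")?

NP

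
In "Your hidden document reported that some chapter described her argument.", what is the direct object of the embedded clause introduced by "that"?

"described" heads the VP of the embedded clause introduced by "that", and "her argument" is its direct object.

her argument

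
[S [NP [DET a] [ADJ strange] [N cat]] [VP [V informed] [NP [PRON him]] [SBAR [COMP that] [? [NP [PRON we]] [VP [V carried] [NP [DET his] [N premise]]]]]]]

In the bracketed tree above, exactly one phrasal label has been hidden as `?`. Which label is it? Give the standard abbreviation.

S

Looking at what the `?` directly dominates — NP, VP — this is a clause (S).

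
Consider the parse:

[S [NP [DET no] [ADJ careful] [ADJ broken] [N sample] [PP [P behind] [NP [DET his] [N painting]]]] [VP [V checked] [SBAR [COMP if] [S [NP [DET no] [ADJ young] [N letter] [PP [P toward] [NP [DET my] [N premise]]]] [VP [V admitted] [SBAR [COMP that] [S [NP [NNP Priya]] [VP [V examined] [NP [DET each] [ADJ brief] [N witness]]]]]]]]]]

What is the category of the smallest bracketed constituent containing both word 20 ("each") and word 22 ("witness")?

The smallest bracket enclosing both words is [NP each brief witness], so the label is NP.

NP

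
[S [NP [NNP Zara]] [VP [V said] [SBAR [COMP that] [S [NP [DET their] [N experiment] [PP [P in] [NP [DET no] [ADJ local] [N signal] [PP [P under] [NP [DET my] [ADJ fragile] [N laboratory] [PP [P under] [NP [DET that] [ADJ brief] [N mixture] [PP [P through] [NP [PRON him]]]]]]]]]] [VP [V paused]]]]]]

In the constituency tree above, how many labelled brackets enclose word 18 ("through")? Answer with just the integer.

Path from the root down to the word: S → VP → SBAR → S → NP → PP → NP → PP → NP → PP → NP → PP → P. That is 13 enclosing brackets.

13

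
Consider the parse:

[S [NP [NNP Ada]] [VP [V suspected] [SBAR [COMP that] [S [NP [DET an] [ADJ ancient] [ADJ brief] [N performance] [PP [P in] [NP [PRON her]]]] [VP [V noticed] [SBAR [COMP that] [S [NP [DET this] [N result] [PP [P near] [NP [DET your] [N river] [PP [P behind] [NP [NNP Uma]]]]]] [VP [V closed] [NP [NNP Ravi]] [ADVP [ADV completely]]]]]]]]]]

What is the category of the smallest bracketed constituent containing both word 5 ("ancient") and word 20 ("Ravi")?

S

The smallest bracket enclosing both words is [S an ancient brief performance in her noticed that this result near your river behind Uma closed Ravi completely], so the label is S.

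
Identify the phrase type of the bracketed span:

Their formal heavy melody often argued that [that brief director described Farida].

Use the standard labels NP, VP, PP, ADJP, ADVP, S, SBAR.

The span is built around the head "described" — a clause (S).

S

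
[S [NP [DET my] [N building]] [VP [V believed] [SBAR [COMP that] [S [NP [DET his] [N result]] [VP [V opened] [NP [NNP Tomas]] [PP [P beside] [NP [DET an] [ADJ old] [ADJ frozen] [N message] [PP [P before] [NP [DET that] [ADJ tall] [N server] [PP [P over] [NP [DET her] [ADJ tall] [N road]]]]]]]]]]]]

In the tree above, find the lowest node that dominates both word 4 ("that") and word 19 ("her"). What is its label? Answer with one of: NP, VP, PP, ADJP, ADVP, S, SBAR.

Word 4 lies under S → VP → SBAR → COMP; word 19 lies under S → VP → SBAR → S → VP → PP → NP → PP → NP → PP → NP → DET. The lowest shared node is the SBAR.

SBAR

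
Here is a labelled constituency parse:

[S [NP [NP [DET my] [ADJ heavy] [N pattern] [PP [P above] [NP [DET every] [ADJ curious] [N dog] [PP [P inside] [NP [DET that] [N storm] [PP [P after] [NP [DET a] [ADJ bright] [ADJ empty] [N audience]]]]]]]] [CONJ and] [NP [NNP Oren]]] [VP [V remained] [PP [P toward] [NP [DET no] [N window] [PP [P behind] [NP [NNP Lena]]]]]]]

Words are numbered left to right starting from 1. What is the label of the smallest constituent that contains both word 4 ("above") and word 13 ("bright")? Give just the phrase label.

PP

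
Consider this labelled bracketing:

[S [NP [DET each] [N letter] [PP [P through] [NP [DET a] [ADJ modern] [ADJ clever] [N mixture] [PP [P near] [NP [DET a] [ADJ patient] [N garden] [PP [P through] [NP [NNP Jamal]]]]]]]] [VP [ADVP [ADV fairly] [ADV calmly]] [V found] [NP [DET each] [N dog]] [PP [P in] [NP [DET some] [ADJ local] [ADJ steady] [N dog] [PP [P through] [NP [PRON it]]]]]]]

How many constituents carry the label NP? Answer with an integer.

7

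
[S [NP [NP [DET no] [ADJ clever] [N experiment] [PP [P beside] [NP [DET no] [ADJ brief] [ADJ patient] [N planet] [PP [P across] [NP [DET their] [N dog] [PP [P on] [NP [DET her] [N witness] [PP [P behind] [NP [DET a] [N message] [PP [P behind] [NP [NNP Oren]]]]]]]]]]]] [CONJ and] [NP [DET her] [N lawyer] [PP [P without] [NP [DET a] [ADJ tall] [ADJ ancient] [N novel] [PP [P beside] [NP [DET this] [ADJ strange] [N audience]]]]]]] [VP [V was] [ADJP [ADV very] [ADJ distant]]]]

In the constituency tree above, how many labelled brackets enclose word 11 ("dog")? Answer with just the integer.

Path from the root down to the word: S → NP → NP → PP → NP → PP → NP → N. That is 8 enclosing brackets.

8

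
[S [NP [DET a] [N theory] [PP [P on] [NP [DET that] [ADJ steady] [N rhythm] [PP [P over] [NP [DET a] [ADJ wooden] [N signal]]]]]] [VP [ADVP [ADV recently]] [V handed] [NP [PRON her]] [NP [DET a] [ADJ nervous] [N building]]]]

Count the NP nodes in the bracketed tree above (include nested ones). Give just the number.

The NP constituents are: [NP a theory on that steady rhythm over a wooden signal]; [NP that steady rhythm over a wooden signal]; [NP a wooden signal]; [NP her]; [NP a nervous building]. Total: 5.

5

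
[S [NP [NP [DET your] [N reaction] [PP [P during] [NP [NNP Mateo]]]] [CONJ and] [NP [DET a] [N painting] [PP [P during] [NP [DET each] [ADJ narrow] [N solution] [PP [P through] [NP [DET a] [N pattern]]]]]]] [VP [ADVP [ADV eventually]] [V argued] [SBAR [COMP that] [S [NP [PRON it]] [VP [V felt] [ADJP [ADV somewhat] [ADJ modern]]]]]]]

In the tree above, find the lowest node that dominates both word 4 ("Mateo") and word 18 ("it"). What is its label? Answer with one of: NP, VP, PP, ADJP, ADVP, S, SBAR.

S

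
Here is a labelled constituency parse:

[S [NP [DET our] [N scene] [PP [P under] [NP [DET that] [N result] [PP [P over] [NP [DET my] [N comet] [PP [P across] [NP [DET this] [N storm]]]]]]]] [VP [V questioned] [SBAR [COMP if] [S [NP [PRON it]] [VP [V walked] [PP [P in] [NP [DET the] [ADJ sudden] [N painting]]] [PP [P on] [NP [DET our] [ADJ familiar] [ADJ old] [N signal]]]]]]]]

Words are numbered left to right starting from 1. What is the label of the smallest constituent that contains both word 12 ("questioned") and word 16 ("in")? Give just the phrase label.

The smallest bracket enclosing both words is [VP questioned if it walked in the sudden painting on our familiar old signal], so the label is VP.

VP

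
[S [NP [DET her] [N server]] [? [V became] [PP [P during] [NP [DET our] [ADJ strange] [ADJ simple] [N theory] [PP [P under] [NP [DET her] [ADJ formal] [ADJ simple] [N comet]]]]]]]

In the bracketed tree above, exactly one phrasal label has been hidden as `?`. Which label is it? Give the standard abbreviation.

A constituent whose immediate children are V 'became', PP is a verb phrase: VP.

VP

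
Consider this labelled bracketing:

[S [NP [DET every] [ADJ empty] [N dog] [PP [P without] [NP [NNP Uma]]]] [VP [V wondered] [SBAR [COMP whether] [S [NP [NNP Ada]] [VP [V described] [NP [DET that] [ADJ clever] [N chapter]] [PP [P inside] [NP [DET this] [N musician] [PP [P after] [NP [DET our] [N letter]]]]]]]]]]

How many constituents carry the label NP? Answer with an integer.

6

Listing each NP by its span: [NP every empty dog without Uma]; [NP Uma]; [NP Ada]; [NP that clever chapter]; [NP this musician after our letter]; [NP our letter] — that makes 6.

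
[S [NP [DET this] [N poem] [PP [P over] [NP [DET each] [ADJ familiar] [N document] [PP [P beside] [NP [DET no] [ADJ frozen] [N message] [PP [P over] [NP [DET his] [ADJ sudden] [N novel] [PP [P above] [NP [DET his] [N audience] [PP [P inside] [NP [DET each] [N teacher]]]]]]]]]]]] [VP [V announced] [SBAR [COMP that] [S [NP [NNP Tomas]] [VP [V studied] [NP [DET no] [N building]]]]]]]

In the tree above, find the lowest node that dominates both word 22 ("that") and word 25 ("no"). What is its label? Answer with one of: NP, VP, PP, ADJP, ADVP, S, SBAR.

SBAR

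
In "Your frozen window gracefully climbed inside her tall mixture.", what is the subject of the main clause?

"your frozen window" is the NP that combines with the VP headed by "climbed" to form the main clause — the subject.

your frozen window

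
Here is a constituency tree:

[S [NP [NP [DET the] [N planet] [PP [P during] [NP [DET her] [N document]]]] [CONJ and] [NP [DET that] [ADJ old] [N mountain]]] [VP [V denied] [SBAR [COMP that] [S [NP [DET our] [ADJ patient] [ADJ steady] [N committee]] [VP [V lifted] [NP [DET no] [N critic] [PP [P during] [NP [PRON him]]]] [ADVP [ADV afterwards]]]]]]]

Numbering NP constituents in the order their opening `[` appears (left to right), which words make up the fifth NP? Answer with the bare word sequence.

our patient steady committee

Opening `[NP` markers occur at word positions 1, 1, 4, 7, 12, 17, 20; the fifth of these opens the constituent [NP our patient steady committee].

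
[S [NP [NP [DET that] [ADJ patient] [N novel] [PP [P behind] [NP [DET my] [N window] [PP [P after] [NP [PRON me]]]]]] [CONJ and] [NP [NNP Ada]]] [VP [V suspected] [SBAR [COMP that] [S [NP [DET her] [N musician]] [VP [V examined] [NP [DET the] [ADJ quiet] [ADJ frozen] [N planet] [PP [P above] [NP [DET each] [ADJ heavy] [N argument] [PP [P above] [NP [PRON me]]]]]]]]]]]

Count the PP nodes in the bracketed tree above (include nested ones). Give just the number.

4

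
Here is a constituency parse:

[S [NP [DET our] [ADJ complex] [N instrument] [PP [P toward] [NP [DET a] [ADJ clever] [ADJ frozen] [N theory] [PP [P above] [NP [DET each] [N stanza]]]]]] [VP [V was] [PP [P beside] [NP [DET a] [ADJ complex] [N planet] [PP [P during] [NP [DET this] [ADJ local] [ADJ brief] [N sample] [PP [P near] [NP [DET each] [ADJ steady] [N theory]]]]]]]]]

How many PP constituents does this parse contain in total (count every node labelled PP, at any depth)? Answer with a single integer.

5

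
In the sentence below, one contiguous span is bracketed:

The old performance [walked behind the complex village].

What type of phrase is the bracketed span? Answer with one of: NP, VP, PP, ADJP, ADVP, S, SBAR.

VP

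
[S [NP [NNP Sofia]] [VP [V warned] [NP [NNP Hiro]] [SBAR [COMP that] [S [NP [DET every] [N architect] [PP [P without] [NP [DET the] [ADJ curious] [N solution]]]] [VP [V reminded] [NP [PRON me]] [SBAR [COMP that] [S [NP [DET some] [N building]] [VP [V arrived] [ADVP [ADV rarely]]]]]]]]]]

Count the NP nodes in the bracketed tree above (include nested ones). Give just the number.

6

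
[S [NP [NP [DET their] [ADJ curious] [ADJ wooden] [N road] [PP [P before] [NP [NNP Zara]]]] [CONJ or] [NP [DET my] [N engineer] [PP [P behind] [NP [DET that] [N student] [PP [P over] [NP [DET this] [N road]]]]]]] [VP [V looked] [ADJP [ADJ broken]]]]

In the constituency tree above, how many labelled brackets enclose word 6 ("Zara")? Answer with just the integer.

The word sits inside NNP, which is inside NP, inside PP, inside NP, inside NP, inside S — 6 brackets in all.

6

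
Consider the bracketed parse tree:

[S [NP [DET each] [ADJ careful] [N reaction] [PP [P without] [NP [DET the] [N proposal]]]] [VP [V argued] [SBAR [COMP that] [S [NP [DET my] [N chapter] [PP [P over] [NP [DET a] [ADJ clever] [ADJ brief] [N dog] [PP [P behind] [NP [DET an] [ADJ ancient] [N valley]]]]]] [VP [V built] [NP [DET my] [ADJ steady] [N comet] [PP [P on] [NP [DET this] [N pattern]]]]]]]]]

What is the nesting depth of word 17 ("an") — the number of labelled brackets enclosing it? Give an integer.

Counting open brackets not yet closed at "an": [S [VP [SBAR [S [NP [PP [NP [PP [NP [DET = 10.

10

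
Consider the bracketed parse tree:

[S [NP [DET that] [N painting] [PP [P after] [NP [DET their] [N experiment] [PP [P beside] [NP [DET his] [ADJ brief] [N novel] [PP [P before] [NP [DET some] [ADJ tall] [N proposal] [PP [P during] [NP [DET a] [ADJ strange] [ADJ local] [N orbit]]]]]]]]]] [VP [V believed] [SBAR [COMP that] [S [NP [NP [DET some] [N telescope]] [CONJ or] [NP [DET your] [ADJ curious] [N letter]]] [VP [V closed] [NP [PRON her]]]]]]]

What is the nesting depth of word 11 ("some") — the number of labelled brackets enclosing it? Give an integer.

9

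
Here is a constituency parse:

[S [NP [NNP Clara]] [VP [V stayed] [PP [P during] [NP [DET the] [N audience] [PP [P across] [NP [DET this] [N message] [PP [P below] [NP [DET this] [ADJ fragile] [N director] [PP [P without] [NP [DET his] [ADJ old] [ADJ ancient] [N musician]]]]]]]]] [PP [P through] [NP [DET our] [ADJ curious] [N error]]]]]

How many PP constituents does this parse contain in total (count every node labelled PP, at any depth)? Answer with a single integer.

5

Scanning left to right, an opening `[PP` appears at word positions 3, 6, 9, 13, 18 — 5 in total.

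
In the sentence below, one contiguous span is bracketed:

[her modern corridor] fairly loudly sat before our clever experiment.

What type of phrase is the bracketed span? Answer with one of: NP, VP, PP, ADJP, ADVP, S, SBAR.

NP

The bracketed span "her modern corridor" is headed by "corridor", making it a noun phrase (NP).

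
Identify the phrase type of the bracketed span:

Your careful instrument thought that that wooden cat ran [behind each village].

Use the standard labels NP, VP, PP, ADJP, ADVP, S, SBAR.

PP

"behind" is the head of the bracketed span, so the span is a prepositional phrase: PP.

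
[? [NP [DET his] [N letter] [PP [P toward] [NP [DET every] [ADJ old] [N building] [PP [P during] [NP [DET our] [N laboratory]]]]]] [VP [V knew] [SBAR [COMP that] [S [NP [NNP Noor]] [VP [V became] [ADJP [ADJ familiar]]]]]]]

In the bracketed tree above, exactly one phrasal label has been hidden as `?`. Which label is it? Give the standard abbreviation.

The `?` node immediately contains: NP, VP. That is the internal structure of a clause, so the label is S.

S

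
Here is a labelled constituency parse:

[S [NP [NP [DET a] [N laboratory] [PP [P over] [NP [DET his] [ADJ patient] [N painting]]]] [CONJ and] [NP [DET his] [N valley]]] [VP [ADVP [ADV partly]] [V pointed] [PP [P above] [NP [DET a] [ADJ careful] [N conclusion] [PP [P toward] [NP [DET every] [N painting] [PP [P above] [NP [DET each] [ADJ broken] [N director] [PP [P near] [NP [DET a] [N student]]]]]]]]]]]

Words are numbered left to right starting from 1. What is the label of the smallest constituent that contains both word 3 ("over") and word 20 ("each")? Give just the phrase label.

S

The smallest bracket enclosing both words is [S a laboratory over his patient painting and his valley partly pointed above a careful conclusion toward every painting above each broken director near a student], so the label is S.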